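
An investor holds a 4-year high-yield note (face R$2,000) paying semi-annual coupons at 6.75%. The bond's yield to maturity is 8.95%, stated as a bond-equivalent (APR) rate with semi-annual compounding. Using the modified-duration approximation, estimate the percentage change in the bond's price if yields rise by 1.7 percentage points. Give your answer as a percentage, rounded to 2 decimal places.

-5.78%

Periodic yield y = 0.04475. Modified duration first:
  t   CF        PV=CF/(1+0.04475)^t    t·PV
  1        67.50        64.6088        64.6088
  2        67.50        61.8414       123.6827
  3        67.50        59.1925       177.5775
  4        67.50        56.6571       226.6284
  5        67.50        54.2303       271.1514
  6        67.50        51.9074       311.4446
  7        67.50        49.6841       347.7884
  8     2,067.50     1,456.6207    11,652.9657
  Σ                  1,854.7422    13,175.8474
P = 1,854.7422; D_Mac = 7.10387 half-year periods = 3.55194 yrs; D_mod = 3.55194/(1+0.04475) = 3.39979 yrs.
ΔP/P ≈ -D_mod · Δy = -3.39979 × (+0.017) = -0.057797 = -5.7797%.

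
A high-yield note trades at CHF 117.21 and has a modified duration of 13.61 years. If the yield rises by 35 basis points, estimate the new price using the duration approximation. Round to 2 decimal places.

CHF 111.63

Duration approximation: ΔP/P ≈ -D_mod · Δy = -13.61 × (+0.0035) = -0.047635.
New price ≈ 117.21 × (1 - 0.047635) = 111.62670165.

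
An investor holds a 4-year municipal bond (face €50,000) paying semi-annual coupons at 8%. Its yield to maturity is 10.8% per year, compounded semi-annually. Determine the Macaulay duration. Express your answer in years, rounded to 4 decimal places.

3.4728 years

Periodic yield y = 0.054. Discount each cash flow and weight by its period:
  t   CF        PV=CF/(1+0.054)^t    t·PV
  1     2,000.00     1,897.5332     1,897.5332
  2     2,000.00     1,800.3161     3,600.6323
  3     2,000.00     1,708.0798     5,124.2395
  4     2,000.00     1,620.5691     6,482.2764
  5     2,000.00     1,537.5418     7,687.7092
  6     2,000.00     1,458.7683     8,752.6101
  7     2,000.00     1,384.0307     9,688.2148
  8    52,000.00    34,141.1744   273,129.3956
  Σ                 45,548.0136   316,362.6109
Price P = Σ PV = 45,548.0136.
Macaulay duration = Σ(t·PV) / P = 316,362.6109 / 45,548.0136 = 6.94570 half-year periods.
In years: 6.94570 / 2 = 3.47285 years.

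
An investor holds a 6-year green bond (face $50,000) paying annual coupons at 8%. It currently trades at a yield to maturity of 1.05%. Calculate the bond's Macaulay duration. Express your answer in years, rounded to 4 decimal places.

Periodic yield y = 0.0105. Discount each cash flow and weight by its year:
  t   CF        PV=CF/(1+0.0105)^t    t·PV
  1     4,000.00     3,958.4364     3,958.4364
  2     4,000.00     3,917.3047     7,834.6094
  3     4,000.00     3,876.6004    11,629.8012
  4     4,000.00     3,836.3191    15,345.2763
  5     4,000.00     3,796.4563    18,982.2814
  6    54,000.00    50,719.6038   304,317.6230
  Σ                 70,104.7207   362,068.0278
Price P = Σ PV = 70,104.7207.
Macaulay duration = Σ(t·PV) / P = 362,068.0278 / 70,104.7207 = 5.16467 years.

5.1647 years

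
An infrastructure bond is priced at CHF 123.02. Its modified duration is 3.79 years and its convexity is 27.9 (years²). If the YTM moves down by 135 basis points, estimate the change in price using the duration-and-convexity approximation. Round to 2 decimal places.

Duration effect: -D_mod·Δy = -3.79 × (-0.0135) = +0.051165
Convexity effect: ½·C·(Δy)² = 0.5 × 27.9 × (-0.0135)² = +0.0025423875
ΔP/P ≈ +0.051165 + 0.0025423875 = +0.0537073875
ΔP ≈ 123.02 × (+0.0537073875) = +6.60708281025.

+CHF 6.61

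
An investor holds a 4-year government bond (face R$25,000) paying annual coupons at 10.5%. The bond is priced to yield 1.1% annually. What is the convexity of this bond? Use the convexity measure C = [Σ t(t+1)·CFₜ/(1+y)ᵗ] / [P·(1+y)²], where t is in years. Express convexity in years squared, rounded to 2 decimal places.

16.62

With y = 0.011:
  t   CF        PV=CF/(1+0.011)^t    t·PV        t(t+1)·PV
  1     2,625.00     2,596.4392     2,596.4392       5,192.8783
  2     2,625.00     2,568.1891     5,136.3782      15,409.1345
  3     2,625.00     2,540.2464     7,620.7391      30,482.9565
  4    27,625.00    26,442.2048   105,768.8191     528,844.0957
  Σ                 34,147.0794   121,122.3756     579,929.0651
P = 34,147.0794.
Convexity = Σ t(t+1)·PV / [P·(1+y)²] = 579,929.0651 / (34,147.0794 × 1.022121) = 16.61571.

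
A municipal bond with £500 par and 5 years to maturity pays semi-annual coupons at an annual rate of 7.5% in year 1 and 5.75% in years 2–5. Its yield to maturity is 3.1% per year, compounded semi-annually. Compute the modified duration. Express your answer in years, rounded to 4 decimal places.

4.3319 years

Periodic yield y = 0.0155. First find Macaulay duration:
  t   CF        PV=CF/(1+0.0155)^t    t·PV
  1       18.750        18.4638        18.4638
  2       18.750        18.1820        36.3640
  3       14.375        13.7268        41.1803
  4       14.375        13.5172        54.0690
  5       14.375        13.3109        66.5546
  6       14.375        13.1078        78.6465
  7       14.375        12.9077        90.3538
  8       14.375        12.7107       101.6854
  9       14.375        12.5167       112.6500
  10     514.375       441.0426     4,410.4264
  Σ                    569.4861     5,010.3937
P = 569.4861; Macaulay duration = 5,010.3937 / 569.4861 = 8.79810 half-year periods = 4.39905 years.
Modified duration = D_Mac / (1 + y) = 4.39905 / 1.0155 = 4.33190 years.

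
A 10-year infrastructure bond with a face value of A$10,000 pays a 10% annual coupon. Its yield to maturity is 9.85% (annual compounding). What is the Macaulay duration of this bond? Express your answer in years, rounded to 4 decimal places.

6.7746 years

Periodic yield y = 0.0985. Discount each cash flow and weight by its year:
  t   CF        PV=CF/(1+0.0985)^t    t·PV
  1     1,000.00       910.3323       910.3323
  2     1,000.00       828.7048     1,657.4097
  3     1,000.00       754.3968     2,263.1903
  4     1,000.00       686.7517     2,747.0069
  5     1,000.00       625.1723     3,125.8613
  6     1,000.00       569.1145     3,414.6869
  7     1,000.00       518.0833     3,626.5829
  8     1,000.00       471.6279     3,773.0234
  9     1,000.00       429.3381     3,864.0431
  10   11,000.00     4,299.2438    42,992.4379
  Σ                 10,092.7654    68,374.5745
Price P = Σ PV = 10,092.7654.
Macaulay duration = Σ(t·PV) / P = 68,374.5745 / 10,092.7654 = 6.77461 years.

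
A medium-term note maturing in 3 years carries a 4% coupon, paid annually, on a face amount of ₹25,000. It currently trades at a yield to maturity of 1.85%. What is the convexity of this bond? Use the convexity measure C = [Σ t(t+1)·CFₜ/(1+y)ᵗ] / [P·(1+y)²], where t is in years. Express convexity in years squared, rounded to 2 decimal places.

11.00

With y = 0.0185:
  t   CF        PV=CF/(1+0.0185)^t    t·PV        t(t+1)·PV
  1     1,000.00       981.8360       981.8360       1,963.6721
  2     1,000.00       964.0020     1,928.0040       5,784.0120
  3    26,000.00    24,608.7893    73,826.3679     295,305.4717
  Σ                 26,554.6273    76,736.2079     303,053.1557
P = 26,554.6273.
Convexity = Σ t(t+1)·PV / [P·(1+y)²] = 303,053.1557 / (26,554.6273 × 1.037342) = 11.00162.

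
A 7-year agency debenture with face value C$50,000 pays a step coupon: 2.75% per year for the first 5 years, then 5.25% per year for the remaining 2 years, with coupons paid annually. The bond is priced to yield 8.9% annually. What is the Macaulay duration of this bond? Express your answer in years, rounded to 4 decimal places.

Periodic yield y = 0.089. Discount each cash flow and weight by its year:
  t   CF        PV=CF/(1+0.089)^t    t·PV
  1     1,375.00     1,262.6263     1,262.6263
  2     1,375.00     1,159.4364     2,318.8728
  3     1,375.00     1,064.6799     3,194.0397
  4     1,375.00       977.6675     3,910.6700
  5     1,375.00       897.7663     4,488.8315
  6     2,625.00     1,573.8453     9,443.0715
  7    52,625.00    28,973.2324   202,812.6271
  Σ                 35,909.2541   227,430.7389
Price P = Σ PV = 35,909.2541.
Macaulay duration = Σ(t·PV) / P = 227,430.7389 / 35,909.2541 = 6.33349 years.

6.3335 years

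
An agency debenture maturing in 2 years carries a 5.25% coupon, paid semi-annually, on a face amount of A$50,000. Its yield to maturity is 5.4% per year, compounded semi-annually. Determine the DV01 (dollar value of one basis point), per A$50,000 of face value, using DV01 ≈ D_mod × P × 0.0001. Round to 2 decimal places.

Periodic yield y = 0.027.
  t   CF        PV=CF/(1+0.027)^t    t·PV
  1     1,312.50     1,277.9942     1,277.9942
  2     1,312.50     1,244.3955     2,488.7910
  3     1,312.50     1,211.6801     3,635.0403
  4    51,312.50    46,125.5333   184,502.1330
  Σ                 49,859.6030   191,903.9585
P = 49,859.6030; D_Mac = 3.84889 half-year periods = 1.92444 yrs; D_mod = 1.87385 yrs.
DV01 ≈ 1.87385 × 49,859.6030 × 0.0001 = 9.342939.

A$9.34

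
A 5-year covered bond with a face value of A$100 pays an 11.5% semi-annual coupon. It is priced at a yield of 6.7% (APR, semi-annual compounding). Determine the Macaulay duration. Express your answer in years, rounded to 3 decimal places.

Periodic yield y = 0.0335. Discount each cash flow and weight by its period:
  t   CF        PV=CF/(1+0.0335)^t    t·PV
  1         5.75         5.5636         5.5636
  2         5.75         5.3833        10.7666
  3         5.75         5.2088        15.6264
  4         5.75         5.0399        20.1598
  5         5.75         4.8766        24.3829
  6         5.75         4.7185        28.3111
  7         5.75         4.5656        31.9590
  8         5.75         4.4176        35.3406
  9         5.75         4.2744        38.4695
  10      105.75        76.0634       760.6337
  Σ                    120.1116       971.2130
Price P = Σ PV = 120.1116.
Macaulay duration = Σ(t·PV) / P = 971.2130 / 120.1116 = 8.08592 half-year periods.
In years: 8.08592 / 2 = 4.04296 years.

4.043 years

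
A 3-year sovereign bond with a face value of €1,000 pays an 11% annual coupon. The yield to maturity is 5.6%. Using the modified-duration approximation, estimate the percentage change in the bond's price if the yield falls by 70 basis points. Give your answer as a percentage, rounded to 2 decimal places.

+1.81%

Periodic yield y = 0.056. Modified duration first:
  t   CF        PV=CF/(1+0.056)^t    t·PV
  1       110.00       104.1667       104.1667
  2       110.00        98.6427       197.2854
  3     1,110.00       942.6082     2,827.8247
  Σ                  1,145.4176     3,129.2767
P = 1,145.4176; D_Mac = 2.73200 yrs; D_mod = 2.73200/(1+0.056) = 2.58712 yrs.
ΔP/P ≈ -D_mod · Δy = -2.58712 × (-0.007) = +0.018110 = +1.8110%.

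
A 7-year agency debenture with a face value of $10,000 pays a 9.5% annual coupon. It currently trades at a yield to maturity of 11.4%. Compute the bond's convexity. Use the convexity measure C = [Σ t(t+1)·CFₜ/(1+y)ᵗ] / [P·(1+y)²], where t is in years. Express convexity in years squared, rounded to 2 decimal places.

31.15

With y = 0.114:
  t   CF        PV=CF/(1+0.114)^t    t·PV        t(t+1)·PV
  1       950.00       852.7828       852.7828       1,705.5655
  2       950.00       765.5142     1,531.0283       4,593.0849
  3       950.00       687.1761     2,061.5282       8,246.1129
  4       950.00       616.8546     2,467.4186      12,337.0930
  5       950.00       553.7295     2,768.6474      16,611.8846
  6       950.00       497.0642     2,982.3850      20,876.6952
  7    10,950.00     5,143.0149    36,001.1044     288,008.8349
  Σ                  9,116.1362    48,664.8947     352,379.2711
P = 9,116.1362.
Convexity = Σ t(t+1)·PV / [P·(1+y)²] = 352,379.2711 / (9,116.1362 × 1.240996) = 31.14793.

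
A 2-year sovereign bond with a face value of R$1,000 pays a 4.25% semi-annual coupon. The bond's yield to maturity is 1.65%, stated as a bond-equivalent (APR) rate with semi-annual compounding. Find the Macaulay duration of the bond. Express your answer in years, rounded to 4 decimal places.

1.9402 years

Periodic yield y = 0.00825. Discount each cash flow and weight by its period:
  t   CF        PV=CF/(1+0.00825)^t    t·PV
  1        21.25        21.0761        21.0761
  2        21.25        20.9037        41.8073
  3        21.25        20.7326        62.1979
  4     1,021.25       988.2325     3,952.9301
  Σ                  1,050.9449     4,078.0115
Price P = Σ PV = 1,050.9449.
Macaulay duration = Σ(t·PV) / P = 4,078.0115 / 1,050.9449 = 3.88033 half-year periods.
In years: 3.88033 / 2 = 1.94016 years.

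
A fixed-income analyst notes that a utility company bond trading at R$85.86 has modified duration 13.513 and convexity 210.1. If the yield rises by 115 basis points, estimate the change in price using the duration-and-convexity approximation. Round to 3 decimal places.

Duration effect: -D_mod·Δy = -13.513 × (+0.0115) = -0.1553995
Convexity effect: ½·C·(Δy)² = 0.5 × 210.1 × (0.0115)² = +0.0138928625
ΔP/P ≈ -0.1553995 + 0.0138928625 = -0.1415066375
ΔP ≈ 85.86 × (-0.1415066375) = -12.14975989575.

-R$12.150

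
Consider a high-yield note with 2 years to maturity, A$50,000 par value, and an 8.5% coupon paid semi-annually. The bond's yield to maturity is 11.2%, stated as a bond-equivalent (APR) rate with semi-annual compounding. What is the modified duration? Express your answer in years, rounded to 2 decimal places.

Periodic yield y = 0.056. First find Macaulay duration:
  t   CF        PV=CF/(1+0.056)^t    t·PV
  1     2,125.00     2,012.3106     2,012.3106
  2     2,125.00     1,905.5972     3,811.1943
  3     2,125.00     1,804.5428     5,413.6283
  4    52,125.00    41,917.0196   167,668.0782
  Σ                 47,639.4701   178,905.2114
P = 47,639.4701; Macaulay duration = 178,905.2114 / 47,639.4701 = 3.75540 half-year periods = 1.87770 years.
Modified duration = D_Mac / (1 + y) = 1.87770 / 1.056 = 1.77812 years.

1.78 years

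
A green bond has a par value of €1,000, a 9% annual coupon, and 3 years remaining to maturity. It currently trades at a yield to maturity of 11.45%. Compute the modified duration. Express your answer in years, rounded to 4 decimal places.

2.4686 years

Periodic yield y = 0.1145. First find Macaulay duration:
  t   CF        PV=CF/(1+0.1145)^t    t·PV
  1        90.00        80.7537        80.7537
  2        90.00        72.4573       144.9147
  3     1,090.00       787.3834     2,362.1503
  Σ                    940.5945     2,587.8187
P = 940.5945; Macaulay duration = 2,587.8187 / 940.5945 = 2.75126 years.
Modified duration = D_Mac / (1 + y) = 2.75126 / 1.1145 = 2.46860 years.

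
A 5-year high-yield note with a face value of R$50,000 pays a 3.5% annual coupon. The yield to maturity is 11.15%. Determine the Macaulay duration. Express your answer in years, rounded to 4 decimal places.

4.6034 years

Periodic yield y = 0.1115. Discount each cash flow and weight by its year:
  t   CF        PV=CF/(1+0.1115)^t    t·PV
  1     1,750.00     1,574.4489     1,574.4489
  2     1,750.00     1,416.5083     2,833.0165
  3     1,750.00     1,274.4114     3,823.2342
  4     1,750.00     1,146.5690     4,586.2758
  5    51,750.00    30,504.4374   152,522.1868
  Σ                 35,916.3749   165,339.1623
Price P = Σ PV = 35,916.3749.
Macaulay duration = Σ(t·PV) / P = 165,339.1623 / 35,916.3749 = 4.60345 years.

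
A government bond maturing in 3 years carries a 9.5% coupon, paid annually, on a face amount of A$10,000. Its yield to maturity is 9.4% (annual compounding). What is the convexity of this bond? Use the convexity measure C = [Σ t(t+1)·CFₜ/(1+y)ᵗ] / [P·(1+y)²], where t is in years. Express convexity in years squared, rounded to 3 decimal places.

With y = 0.094:
  t   CF        PV=CF/(1+0.094)^t    t·PV        t(t+1)·PV
  1       950.00       868.3729       868.3729       1,736.7459
  2       950.00       793.7595     1,587.5191       4,762.5573
  3    10,950.00     8,363.0011    25,089.0033     100,356.0130
  Σ                 10,025.1336    27,544.8953     106,855.3162
P = 10,025.1336.
Convexity = Σ t(t+1)·PV / [P·(1+y)²] = 106,855.3162 / (10,025.1336 × 1.196836) = 8.90577.

8.906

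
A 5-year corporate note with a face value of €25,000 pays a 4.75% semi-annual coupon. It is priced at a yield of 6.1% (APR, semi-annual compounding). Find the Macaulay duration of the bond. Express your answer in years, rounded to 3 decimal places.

Periodic yield y = 0.0305. Discount each cash flow and weight by its period:
  t   CF        PV=CF/(1+0.0305)^t    t·PV
  1       593.75       576.1766       576.1766
  2       593.75       559.1234     1,118.2467
  3       593.75       542.5748     1,627.7245
  4       593.75       526.5161     2,106.0643
  5       593.75       510.9326     2,554.6632
  6       593.75       495.8104     2,974.8625
  7       593.75       481.1358     3,367.9504
  8       593.75       466.8955     3,735.1637
  9       593.75       453.0766     4,077.6896
  10   25,593.75    18,951.9526   189,519.5263
  Σ                 23,564.1944   211,658.0678
Price P = Σ PV = 23,564.1944.
Macaulay duration = Σ(t·PV) / P = 211,658.0678 / 23,564.1944 = 8.98219 half-year periods.
In years: 8.98219 / 2 = 4.49109 years.

4.491 years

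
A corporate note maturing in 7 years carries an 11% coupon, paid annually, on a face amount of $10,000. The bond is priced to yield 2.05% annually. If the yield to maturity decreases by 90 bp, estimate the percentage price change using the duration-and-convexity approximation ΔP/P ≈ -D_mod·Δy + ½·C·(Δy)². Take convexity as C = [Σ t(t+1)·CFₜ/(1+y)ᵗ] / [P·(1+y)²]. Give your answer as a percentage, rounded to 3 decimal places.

With y = 0.0205:
  t   CF        PV=CF/(1+0.0205)^t    t·PV        t(t+1)·PV
  1     1,100.00     1,077.9030     1,077.9030       2,155.8060
  2     1,100.00     1,056.2499     2,112.4997       6,337.4992
  3     1,100.00     1,035.0317     3,105.0951      12,420.3806
  4     1,100.00     1,014.2398     4,056.9592      20,284.7960
  5     1,100.00       993.8656     4,969.3278      29,815.9667
  6     1,100.00       973.9006     5,843.4036      40,903.8250
  7    11,100.00     9,630.1248    67,410.8736     539,286.9889
  Σ                 15,781.3153    88,576.0620     651,205.2623
P = 15,781.3153; D_Mac = 5.61272 yrs; D_mod = 5.49997 yrs; C = 39.62312.
Duration effect: -5.49997 × (-0.009) = +0.049500
Convexity effect: 0.5 × 39.62312 × (-0.009)² = +0.0016047
ΔP/P ≈ +0.049500 + 0.0016047 = +0.051104 = +5.1104%.

+5.110%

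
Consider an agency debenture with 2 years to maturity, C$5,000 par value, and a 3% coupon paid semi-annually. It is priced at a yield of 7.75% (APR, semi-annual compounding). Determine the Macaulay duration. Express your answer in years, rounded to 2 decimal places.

1.95 years

Periodic yield y = 0.03875. Discount each cash flow and weight by its period:
  t   CF        PV=CF/(1+0.03875)^t    t·PV
  1        75.00        72.2022        72.2022
  2        75.00        69.5087       139.0174
  3        75.00        66.9157       200.7472
  4     5,075.00     4,359.0505    17,436.2020
  Σ                  4,567.6771    17,848.1687
Price P = Σ PV = 4,567.6771.
Macaulay duration = Σ(t·PV) / P = 17,848.1687 / 4,567.6771 = 3.90749 half-year periods.
In years: 3.90749 / 2 = 1.95375 years.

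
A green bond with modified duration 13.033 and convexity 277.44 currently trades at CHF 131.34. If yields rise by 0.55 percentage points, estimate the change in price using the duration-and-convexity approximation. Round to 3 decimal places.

Duration effect: -D_mod·Δy = -13.033 × (+0.0055) = -0.0716815
Convexity effect: ½·C·(Δy)² = 0.5 × 277.44 × (0.0055)² = +0.00419628
ΔP/P ≈ -0.0716815 + 0.00419628 = -0.06748522
ΔP ≈ 131.34 × (-0.06748522) = -8.8635087948.

-CHF 8.864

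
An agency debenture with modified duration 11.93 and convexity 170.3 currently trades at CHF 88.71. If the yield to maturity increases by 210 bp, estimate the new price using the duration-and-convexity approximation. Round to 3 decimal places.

Duration effect: -D_mod·Δy = -11.93 × (+0.021) = -0.250530
Convexity effect: ½·C·(Δy)² = 0.5 × 170.3 × (0.021)² = +0.03755115
ΔP/P ≈ -0.250530 + 0.03755115 = -0.21297885
New price ≈ 88.71 × (1 - 0.21297885) = 69.8166462165.

CHF 69.817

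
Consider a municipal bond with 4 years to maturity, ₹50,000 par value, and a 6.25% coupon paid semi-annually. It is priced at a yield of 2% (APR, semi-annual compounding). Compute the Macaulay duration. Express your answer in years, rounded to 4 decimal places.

Periodic yield y = 0.01. Discount each cash flow and weight by its period:
  t   CF        PV=CF/(1+0.01)^t    t·PV
  1     1,562.50     1,547.0297     1,547.0297
  2     1,562.50     1,531.7126     3,063.4252
  3     1,562.50     1,516.5471     4,549.6413
  4     1,562.50     1,501.5318     6,006.1272
  5     1,562.50     1,486.6651     7,433.3257
  6     1,562.50     1,471.9457     8,831.6741
  7     1,562.50     1,457.3720    10,201.6037
  8    51,562.50    47,617.1037   380,936.8293
  Σ                 58,129.9076   422,569.6561
Price P = Σ PV = 58,129.9076.
Macaulay duration = Σ(t·PV) / P = 422,569.6561 / 58,129.9076 = 7.26940 half-year periods.
In years: 7.26940 / 2 = 3.63470 years.

3.6347 years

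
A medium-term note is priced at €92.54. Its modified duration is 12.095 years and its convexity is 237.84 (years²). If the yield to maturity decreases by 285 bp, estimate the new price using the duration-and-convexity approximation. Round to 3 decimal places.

€133.378

Duration effect: -D_mod·Δy = -12.095 × (-0.0285) = +0.3447075
Convexity effect: ½·C·(Δy)² = 0.5 × 237.84 × (-0.0285)² = +0.09659277
ΔP/P ≈ +0.3447075 + 0.09659277 = +0.44130027
New price ≈ 92.54 × (1 + 0.44130027) = 133.3779269858.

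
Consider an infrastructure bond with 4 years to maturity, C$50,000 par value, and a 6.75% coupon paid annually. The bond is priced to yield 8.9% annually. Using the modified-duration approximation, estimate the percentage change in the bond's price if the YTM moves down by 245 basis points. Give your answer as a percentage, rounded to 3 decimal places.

+8.148%

Periodic yield y = 0.089. Modified duration first:
  t   CF        PV=CF/(1+0.089)^t    t·PV
  1     3,375.00     3,099.1736     3,099.1736
  2     3,375.00     2,845.8894     5,691.7788
  3     3,375.00     2,613.3052     7,839.9157
  4    53,375.00    37,951.2748   151,805.0993
  Σ                 46,509.6430   168,435.9674
P = 46,509.6430; D_Mac = 3.62153 yrs; D_mod = 3.62153/(1+0.089) = 3.32555 yrs.
ΔP/P ≈ -D_mod · Δy = -3.32555 × (-0.0245) = +0.081476 = +8.1476%.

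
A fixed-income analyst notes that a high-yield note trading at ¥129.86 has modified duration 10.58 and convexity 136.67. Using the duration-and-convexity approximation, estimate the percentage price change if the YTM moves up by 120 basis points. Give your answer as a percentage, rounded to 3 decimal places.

-11.712%

Duration effect: -D_mod·Δy = -10.58 × (+0.012) = -0.126960
Convexity effect: ½·C·(Δy)² = 0.5 × 136.67 × (0.012)² = +0.00984024
ΔP/P ≈ -0.126960 + 0.00984024 = -0.11711976
= -11.711976%.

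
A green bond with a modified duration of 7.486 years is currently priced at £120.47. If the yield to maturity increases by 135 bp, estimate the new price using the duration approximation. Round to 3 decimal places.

Duration approximation: ΔP/P ≈ -D_mod · Δy = -7.486 × (+0.0135) = -0.101061.
New price ≈ 120.47 × (1 - 0.101061) = 108.29518133.

£108.295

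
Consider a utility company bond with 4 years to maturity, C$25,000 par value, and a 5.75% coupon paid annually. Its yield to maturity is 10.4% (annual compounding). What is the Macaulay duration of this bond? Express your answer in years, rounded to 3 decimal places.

3.656 years

Periodic yield y = 0.104. Discount each cash flow and weight by its year:
  t   CF        PV=CF/(1+0.104)^t    t·PV
  1     1,437.50     1,302.0833     1,302.0833
  2     1,437.50     1,179.4233     2,358.8466
  3     1,437.50     1,068.3182     3,204.9546
  4    26,437.50    17,796.8890    71,187.5559
  Σ                 21,346.7138    78,053.4405
Price P = Σ PV = 21,346.7138.
Macaulay duration = Σ(t·PV) / P = 78,053.4405 / 21,346.7138 = 3.65646 years.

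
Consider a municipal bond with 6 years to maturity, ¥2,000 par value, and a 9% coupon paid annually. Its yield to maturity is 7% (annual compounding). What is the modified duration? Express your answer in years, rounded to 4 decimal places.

4.6204 years

Periodic yield y = 0.07. First find Macaulay duration:
  t   CF        PV=CF/(1+0.07)^t    t·PV
  1       180.00       168.2243       168.2243
  2       180.00       157.2190       314.4379
  3       180.00       146.9336       440.8009
  4       180.00       137.3211       549.2846
  5       180.00       128.3375       641.6876
  6     2,180.00     1,452.6260     8,715.7563
  Σ                  2,190.6616    10,830.1915
P = 2,190.6616; Macaulay duration = 10,830.1915 / 2,190.6616 = 4.94380 years.
Modified duration = D_Mac / (1 + y) = 4.94380 / 1.07 = 4.62037 years.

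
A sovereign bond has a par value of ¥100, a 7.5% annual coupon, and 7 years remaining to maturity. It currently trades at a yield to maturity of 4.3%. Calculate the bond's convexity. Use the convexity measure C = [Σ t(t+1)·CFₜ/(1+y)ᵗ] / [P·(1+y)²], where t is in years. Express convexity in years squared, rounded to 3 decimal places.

With y = 0.043:
  t   CF        PV=CF/(1+0.043)^t    t·PV        t(t+1)·PV
  1         7.50         7.1908         7.1908          14.3816
  2         7.50         6.8943        13.7887          41.3660
  3         7.50         6.6101        19.8303          79.3213
  4         7.50         6.3376        25.3504         126.7518
  5         7.50         6.0763        30.3815         182.2892
  6         7.50         5.8258        34.9548         244.6835
  7       107.50        80.0605       560.4235       4,483.3881
  Σ                    118.9954       691.9200       5,172.1815
P = 118.9954.
Convexity = Σ t(t+1)·PV / [P·(1+y)²] = 5,172.1815 / (118.9954 × 1.087849) = 39.95534.

39.955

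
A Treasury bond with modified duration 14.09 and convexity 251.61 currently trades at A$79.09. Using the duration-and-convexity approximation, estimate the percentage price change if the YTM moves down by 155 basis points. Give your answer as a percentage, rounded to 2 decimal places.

Duration effect: -D_mod·Δy = -14.09 × (-0.0155) = +0.218395
Convexity effect: ½·C·(Δy)² = 0.5 × 251.61 × (-0.0155)² = +0.03022465125
ΔP/P ≈ +0.218395 + 0.03022465125 = +0.24861965125
= +24.861965125%.

+24.86%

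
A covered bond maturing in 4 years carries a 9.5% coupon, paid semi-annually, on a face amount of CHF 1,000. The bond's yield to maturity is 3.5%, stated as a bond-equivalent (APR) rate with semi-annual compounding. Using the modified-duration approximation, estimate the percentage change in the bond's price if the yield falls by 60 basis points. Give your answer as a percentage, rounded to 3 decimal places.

Periodic yield y = 0.0175. Modified duration first:
  t   CF        PV=CF/(1+0.0175)^t    t·PV
  1        47.50        46.6830        46.6830
  2        47.50        45.8801        91.7603
  3        47.50        45.0911       135.2732
  4        47.50        44.3155       177.2621
  5        47.50        43.5533       217.7667
  6        47.50        42.8043       256.8256
  7        47.50        42.0681       294.4766
  8     1,047.50       911.7561     7,294.0490
  Σ                  1,222.1516     8,514.0965
P = 1,222.1516; D_Mac = 6.96648 half-year periods = 3.48324 yrs; D_mod = 3.48324/(1+0.0175) = 3.42333 yrs.
ΔP/P ≈ -D_mod · Δy = -3.42333 × (-0.006) = +0.020540 = +2.0540%.

+2.054%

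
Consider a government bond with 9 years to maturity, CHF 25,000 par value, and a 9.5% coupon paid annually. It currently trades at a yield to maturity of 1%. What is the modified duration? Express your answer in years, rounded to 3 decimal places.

Periodic yield y = 0.01. First find Macaulay duration:
  t   CF        PV=CF/(1+0.01)^t    t·PV
  1     2,375.00     2,351.4851     2,351.4851
  2     2,375.00     2,328.2031     4,656.4062
  3     2,375.00     2,305.1516     6,915.4548
  4     2,375.00     2,282.3283     9,129.3133
  5     2,375.00     2,259.7310    11,298.6550
  6     2,375.00     2,237.3574    13,424.1446
  7     2,375.00     2,215.2054    15,506.4377
  8     2,375.00     2,193.2727    17,546.1812
  9    27,375.00    25,030.0527   225,270.4742
  Σ                 43,202.7873   306,098.5522
P = 43,202.7873; Macaulay duration = 306,098.5522 / 43,202.7873 = 7.08516 years.
Modified duration = D_Mac / (1 + y) = 7.08516 / 1.01 = 7.01501 years.

7.015 years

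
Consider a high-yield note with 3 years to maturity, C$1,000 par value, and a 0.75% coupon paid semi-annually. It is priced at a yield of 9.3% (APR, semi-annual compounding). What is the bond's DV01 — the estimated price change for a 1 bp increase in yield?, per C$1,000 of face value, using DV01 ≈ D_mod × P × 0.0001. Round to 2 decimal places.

C$0.22

Periodic yield y = 0.0465.
  t   CF        PV=CF/(1+0.0465)^t    t·PV
  1         3.75         3.5834         3.5834
  2         3.75         3.4242         6.8483
  3         3.75         3.2720         9.8160
  4         3.75         3.1266        12.5065
  5         3.75         2.9877        14.9384
  6     1,003.75       764.1703     4,585.0219
  Σ                    780.5641     4,632.7145
P = 780.5641; D_Mac = 5.93508 half-year periods = 2.96754 yrs; D_mod = 2.83568 yrs.
DV01 ≈ 2.83568 × 780.5641 × 0.0001 = 0.221343.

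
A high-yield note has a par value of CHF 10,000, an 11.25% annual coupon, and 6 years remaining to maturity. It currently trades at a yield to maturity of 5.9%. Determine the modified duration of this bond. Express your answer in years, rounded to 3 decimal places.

Periodic yield y = 0.059. First find Macaulay duration:
  t   CF        PV=CF/(1+0.059)^t    t·PV
  1     1,125.00     1,062.3229     1,062.3229
  2     1,125.00     1,003.1378     2,006.2756
  3     1,125.00       947.2501     2,841.7502
  4     1,125.00       894.4760     3,577.9039
  5     1,125.00       844.6421     4,223.2105
  6    11,125.00     7,887.2255    47,323.3531
  Σ                 12,639.0544    61,034.8163
P = 12,639.0544; Macaulay duration = 61,034.8163 / 12,639.0544 = 4.82907 years.
Modified duration = D_Mac / (1 + y) = 4.82907 / 1.059 = 4.56002 years.

4.560 years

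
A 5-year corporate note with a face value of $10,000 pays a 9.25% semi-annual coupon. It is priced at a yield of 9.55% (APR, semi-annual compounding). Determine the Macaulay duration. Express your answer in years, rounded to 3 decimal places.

4.108 years

Periodic yield y = 0.04775. Discount each cash flow and weight by its period:
  t   CF        PV=CF/(1+0.04775)^t    t·PV
  1       462.50       441.4221       441.4221
  2       462.50       421.3048       842.6096
  3       462.50       402.1043     1,206.3129
  4       462.50       383.7789     1,535.1155
  5       462.50       366.2886     1,831.4429
  6       462.50       349.5954     2,097.5725
  7       462.50       333.6630     2,335.6410
  8       462.50       318.4567     2,547.6535
  9       462.50       303.9434     2,735.4906
  10   10,462.50     6,562.3407    65,623.4073
  Σ                  9,882.8979    81,196.6679
Price P = Σ PV = 9,882.8979.
Macaulay duration = Σ(t·PV) / P = 81,196.6679 / 9,882.8979 = 8.21588 half-year periods.
In years: 8.21588 / 2 = 4.10794 years.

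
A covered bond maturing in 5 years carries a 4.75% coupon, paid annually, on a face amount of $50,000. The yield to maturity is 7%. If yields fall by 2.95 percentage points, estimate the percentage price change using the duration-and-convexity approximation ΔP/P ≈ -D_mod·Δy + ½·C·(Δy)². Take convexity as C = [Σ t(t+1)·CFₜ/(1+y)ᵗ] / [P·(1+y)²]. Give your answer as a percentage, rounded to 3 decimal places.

With y = 0.07:
  t   CF        PV=CF/(1+0.07)^t    t·PV        t(t+1)·PV
  1     2,375.00     2,219.6262     2,219.6262       4,439.2523
  2     2,375.00     2,074.4170     4,148.8340      12,446.5019
  3     2,375.00     1,938.7075     5,816.1224      23,264.4895
  4     2,375.00     1,811.8761     7,247.5045      36,237.5226
  5    52,375.00    37,342.6512   186,713.2558   1,120,279.5345
  Σ                 45,387.2779   206,145.3428   1,196,667.3008
P = 45,387.2779; D_Mac = 4.54192 yrs; D_mod = 4.24478 yrs; C = 23.02882.
Duration effect: -4.24478 × (-0.0295) = +0.125221
Convexity effect: 0.5 × 23.02882 × (-0.0295)² = +0.0100204
ΔP/P ≈ +0.125221 + 0.0100204 = +0.135242 = +13.5242%.

+13.524%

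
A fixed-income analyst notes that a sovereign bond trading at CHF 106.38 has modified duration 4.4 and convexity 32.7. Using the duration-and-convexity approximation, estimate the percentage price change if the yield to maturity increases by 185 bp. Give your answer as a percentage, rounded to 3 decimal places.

-7.580%

Duration effect: -D_mod·Δy = -4.4 × (+0.0185) = -0.081400
Convexity effect: ½·C·(Δy)² = 0.5 × 32.7 × (0.0185)² = +0.0055957875
ΔP/P ≈ -0.081400 + 0.0055957875 = -0.0758042125
= -7.58042125%.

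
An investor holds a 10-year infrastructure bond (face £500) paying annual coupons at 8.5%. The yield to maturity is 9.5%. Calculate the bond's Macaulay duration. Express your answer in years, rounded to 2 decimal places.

Periodic yield y = 0.095. Discount each cash flow and weight by its year:
  t   CF        PV=CF/(1+0.095)^t    t·PV
  1        42.50        38.8128        38.8128
  2        42.50        35.4455        70.8909
  3        42.50        32.3703        97.1109
  4        42.50        29.5619       118.2476
  5        42.50        26.9972       134.9859
  6        42.50        24.6550       147.9297
  7        42.50        22.5159       157.6116
  8        42.50        20.5625       164.5000
  9        42.50        18.7785       169.0069
  10      542.50       218.9064     2,189.0645
  Σ                    468.6060     3,288.1608
Price P = Σ PV = 468.6060.
Macaulay duration = Σ(t·PV) / P = 3,288.1608 / 468.6060 = 7.01690 years.

7.02 years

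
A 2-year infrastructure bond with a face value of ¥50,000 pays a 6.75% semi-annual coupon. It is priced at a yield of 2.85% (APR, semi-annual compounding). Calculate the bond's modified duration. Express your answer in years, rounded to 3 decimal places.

1.881 years

Periodic yield y = 0.01425. First find Macaulay duration:
  t   CF        PV=CF/(1+0.01425)^t    t·PV
  1     1,687.50     1,663.7910     1,663.7910
  2     1,687.50     1,640.4151     3,280.8301
  3     1,687.50     1,617.3676     4,852.1027
  4    51,687.50    48,843.3521   195,373.4082
  Σ                 53,764.9257   205,170.1321
P = 53,764.9257; Macaulay duration = 205,170.1321 / 53,764.9257 = 3.81606 half-year periods = 1.90803 years.
Modified duration = D_Mac / (1 + y) = 1.90803 / 1.01425 = 1.88122 years.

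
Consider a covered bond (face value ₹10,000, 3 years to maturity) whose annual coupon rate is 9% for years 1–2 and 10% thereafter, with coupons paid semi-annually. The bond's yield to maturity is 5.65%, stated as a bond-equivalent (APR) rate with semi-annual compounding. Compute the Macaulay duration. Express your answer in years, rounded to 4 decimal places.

Periodic yield y = 0.02825. Discount each cash flow and weight by its period:
  t   CF        PV=CF/(1+0.02825)^t    t·PV
  1       450.00       437.6368       437.6368
  2       450.00       425.6132       851.2264
  3       450.00       413.9200     1,241.7599
  4       450.00       402.5480     1,610.1919
  5       500.00       434.9871     2,174.9357
  6    10,500.00     8,883.7635    53,302.5812
  Σ                 10,998.4685    59,618.3317
Price P = Σ PV = 10,998.4685.
Macaulay duration = Σ(t·PV) / P = 59,618.3317 / 10,998.4685 = 5.42060 half-year periods.
In years: 5.42060 / 2 = 2.71030 years.

2.7103 years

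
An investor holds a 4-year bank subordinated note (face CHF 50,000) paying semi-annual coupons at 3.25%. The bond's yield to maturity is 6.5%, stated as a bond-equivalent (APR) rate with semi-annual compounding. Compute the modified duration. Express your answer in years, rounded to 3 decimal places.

Periodic yield y = 0.0325. First find Macaulay duration:
  t   CF        PV=CF/(1+0.0325)^t    t·PV
  1       812.50       786.9249       786.9249
  2       812.50       762.1549     1,524.3098
  3       812.50       738.1646     2,214.4937
  4       812.50       714.9294     2,859.7174
  5       812.50       692.4255     3,462.1276
  6       812.50       670.6300     4,023.7803
  7       812.50       649.5206     4,546.6444
  8    50,812.50    39,341.4244   314,731.3954
  Σ                 44,356.1744   334,149.3936
P = 44,356.1744; Macaulay duration = 334,149.3936 / 44,356.1744 = 7.53332 half-year periods = 3.76666 years.
Modified duration = D_Mac / (1 + y) = 3.76666 / 1.0325 = 3.64810 years.

3.648 years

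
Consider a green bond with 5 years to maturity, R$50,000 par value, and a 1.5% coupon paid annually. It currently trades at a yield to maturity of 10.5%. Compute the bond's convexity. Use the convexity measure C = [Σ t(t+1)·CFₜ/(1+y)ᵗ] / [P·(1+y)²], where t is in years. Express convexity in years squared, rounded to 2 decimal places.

With y = 0.105:
  t   CF        PV=CF/(1+0.105)^t    t·PV        t(t+1)·PV
  1       750.00       678.7330       678.7330       1,357.4661
  2       750.00       614.2380     1,228.4761       3,685.4282
  3       750.00       555.8715     1,667.6146       6,670.4583
  4       750.00       503.0512     2,012.2046      10,061.0231
  5    50,750.00    30,805.2442   154,026.2212     924,157.3273
  Σ                 33,157.1380   159,613.2495     945,931.7030
P = 33,157.1380.
Convexity = Σ t(t+1)·PV / [P·(1+y)²] = 945,931.7030 / (33,157.1380 × 1.221025) = 23.36459.

23.36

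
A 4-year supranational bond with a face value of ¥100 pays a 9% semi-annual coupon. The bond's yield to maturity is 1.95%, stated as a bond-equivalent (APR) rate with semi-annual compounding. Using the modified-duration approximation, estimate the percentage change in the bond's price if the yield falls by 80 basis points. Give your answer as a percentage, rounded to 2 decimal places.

Periodic yield y = 0.00975. Modified duration first:
  t   CF        PV=CF/(1+0.00975)^t    t·PV
  1         4.50         4.4565         4.4565
  2         4.50         4.4135         8.8270
  3         4.50         4.3709        13.1127
  4         4.50         4.3287        17.3148
  5         4.50         4.2869        21.4345
  6         4.50         4.2455        25.4730
  7         4.50         4.2045        29.4316
  8       104.50        96.6953       773.5625
  Σ                    127.0019       893.6126
P = 127.0019; D_Mac = 7.03622 half-year periods = 3.51811 yrs; D_mod = 3.51811/(1+0.00975) = 3.48414 yrs.
ΔP/P ≈ -D_mod · Δy = -3.48414 × (-0.008) = +0.027873 = +2.7873%.

+2.79%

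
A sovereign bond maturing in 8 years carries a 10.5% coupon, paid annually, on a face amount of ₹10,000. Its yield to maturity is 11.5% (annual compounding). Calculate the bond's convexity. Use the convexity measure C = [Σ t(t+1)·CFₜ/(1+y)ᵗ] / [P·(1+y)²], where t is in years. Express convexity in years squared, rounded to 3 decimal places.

36.543

With y = 0.115:
  t   CF        PV=CF/(1+0.115)^t    t·PV        t(t+1)·PV
  1     1,050.00       941.7040       941.7040       1,883.4081
  2     1,050.00       844.5776     1,689.1552       5,067.4657
  3     1,050.00       757.4687     2,272.4061       9,089.6245
  4     1,050.00       679.3441     2,717.3765      13,586.8827
  5     1,050.00       609.2772     3,046.3862      18,278.3175
  6     1,050.00       546.4370     3,278.6220      22,950.3538
  7     1,050.00       490.0780     3,430.5462      27,444.3693
  8    11,050.00     4,625.5496    37,004.3965     333,039.5686
  Σ                  9,494.4363    54,380.5928     431,339.9902
P = 9,494.4363.
Convexity = Σ t(t+1)·PV / [P·(1+y)²] = 431,339.9902 / (9,494.4363 × 1.243225) = 36.54271.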